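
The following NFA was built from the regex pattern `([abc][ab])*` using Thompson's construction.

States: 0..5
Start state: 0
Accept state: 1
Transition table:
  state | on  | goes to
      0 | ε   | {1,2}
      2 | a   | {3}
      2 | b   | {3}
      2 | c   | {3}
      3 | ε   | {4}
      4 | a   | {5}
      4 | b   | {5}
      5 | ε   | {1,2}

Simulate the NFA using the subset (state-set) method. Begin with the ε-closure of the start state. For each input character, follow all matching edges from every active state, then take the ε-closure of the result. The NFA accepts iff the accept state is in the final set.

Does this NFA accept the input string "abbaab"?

start: ε-closure({0}) = {0,1,2}
'a' @ 1: {3,4}
'b' @ 2: {1,2,5}  [accepting]
'b' @ 3: {3,4}
'a' @ 4: {1,2,5}  [accepting]
'a' @ 5: {3,4}
'b' @ 6: {1,2,5}  [accepting]
final: {1,2,5}; accept 1 in set

Answer: ACCEPT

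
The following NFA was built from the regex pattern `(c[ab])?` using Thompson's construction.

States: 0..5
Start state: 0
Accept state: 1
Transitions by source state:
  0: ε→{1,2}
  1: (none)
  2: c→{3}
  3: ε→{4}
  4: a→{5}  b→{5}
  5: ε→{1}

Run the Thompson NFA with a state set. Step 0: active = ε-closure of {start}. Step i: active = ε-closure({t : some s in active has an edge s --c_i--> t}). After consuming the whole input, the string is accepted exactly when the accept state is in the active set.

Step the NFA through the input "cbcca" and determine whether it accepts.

Answer: REJECT

Derivation:
start: ε-closure({0}) = {0,1,2}
'c' @ 1: {3,4}
'b' @ 2: {1,5}  ✓accept
'c' @ 3: {}  — dead — no transitions
rest 'ca' ignored (set empty)
end set {} — state 1 not in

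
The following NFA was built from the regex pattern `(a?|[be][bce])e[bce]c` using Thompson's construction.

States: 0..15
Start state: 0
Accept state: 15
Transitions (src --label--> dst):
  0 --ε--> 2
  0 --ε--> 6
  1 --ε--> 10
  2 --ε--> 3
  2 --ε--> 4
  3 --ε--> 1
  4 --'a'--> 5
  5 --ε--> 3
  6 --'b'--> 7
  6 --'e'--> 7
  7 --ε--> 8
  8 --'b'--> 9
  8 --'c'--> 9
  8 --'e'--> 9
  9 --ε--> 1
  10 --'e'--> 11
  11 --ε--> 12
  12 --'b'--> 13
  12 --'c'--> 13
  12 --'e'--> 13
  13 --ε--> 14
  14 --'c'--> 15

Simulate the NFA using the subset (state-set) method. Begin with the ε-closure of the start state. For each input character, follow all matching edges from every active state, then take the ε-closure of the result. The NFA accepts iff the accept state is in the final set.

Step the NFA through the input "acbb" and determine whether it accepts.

initial (ε-close {0}): {0,1,2,3,4,6,10}
'a' @ 1: {1,3,5,10}
'c' @ 2: {}  — no active states
rest 'bb' ignored (set empty)
end set {} — state 15 not in

Answer: REJECT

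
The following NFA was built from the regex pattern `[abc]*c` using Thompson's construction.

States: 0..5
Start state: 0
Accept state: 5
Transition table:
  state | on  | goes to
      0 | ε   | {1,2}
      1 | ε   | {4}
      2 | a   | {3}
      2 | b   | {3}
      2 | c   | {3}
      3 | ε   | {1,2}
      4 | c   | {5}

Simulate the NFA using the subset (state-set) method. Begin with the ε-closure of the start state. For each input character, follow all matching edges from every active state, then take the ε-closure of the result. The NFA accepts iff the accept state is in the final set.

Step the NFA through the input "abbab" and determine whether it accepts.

start: ε-closure({0}) = {0,1,2,4}
'a' @ 1: {1,2,3,4}
'b' @ 2: {1,2,3,4}
'b' @ 3: {1,2,3,4}
'a' @ 4: {1,2,3,4}
'b' @ 5: {1,2,3,4}
final: {1,2,3,4}; accept 5 not in set

Answer: REJECT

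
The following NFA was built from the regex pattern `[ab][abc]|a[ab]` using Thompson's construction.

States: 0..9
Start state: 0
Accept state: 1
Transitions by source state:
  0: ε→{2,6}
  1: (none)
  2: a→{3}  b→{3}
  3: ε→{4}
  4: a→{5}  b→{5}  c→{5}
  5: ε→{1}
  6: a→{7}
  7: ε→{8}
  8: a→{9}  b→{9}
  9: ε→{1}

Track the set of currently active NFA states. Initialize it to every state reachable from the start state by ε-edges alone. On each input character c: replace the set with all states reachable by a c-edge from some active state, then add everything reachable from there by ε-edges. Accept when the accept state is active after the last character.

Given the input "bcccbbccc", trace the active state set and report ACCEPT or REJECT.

Answer: REJECT

Steps:
S₀ = ε-closure({0}) = {0,2,6}
'b' @ 1: {3,4}
'c' @ 2: {1,5}  ✓accept
'c' @ 3: {}  — dead — no transitions
rest 'cbbccc' ignored (set empty)
after full input: {}  (accept=1 not in)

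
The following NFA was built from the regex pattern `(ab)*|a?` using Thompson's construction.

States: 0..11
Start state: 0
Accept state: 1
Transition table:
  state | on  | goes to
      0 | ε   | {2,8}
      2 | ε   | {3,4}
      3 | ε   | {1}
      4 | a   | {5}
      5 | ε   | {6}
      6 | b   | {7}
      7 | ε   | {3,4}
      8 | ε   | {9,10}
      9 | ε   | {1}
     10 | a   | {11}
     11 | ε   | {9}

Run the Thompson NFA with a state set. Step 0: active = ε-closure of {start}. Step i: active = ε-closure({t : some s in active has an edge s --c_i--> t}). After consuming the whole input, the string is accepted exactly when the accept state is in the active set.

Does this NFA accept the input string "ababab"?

Answer: ACCEPT

Steps:
start: ε-closure({0}) = {0,1,2,3,4,8,9,10}
'a' @ 1: {1,5,6,9,11}  (accept∈set)
'b' @ 2: {1,3,4,7}  (accept∈set)
'a' @ 3: {5,6}
'b' @ 4: {1,3,4,7}  (accept∈set)
'a' @ 5: {5,6}
'b' @ 6: {1,3,4,7}  (accept∈set)
after full input: {1,3,4,7}  (accept=1 in)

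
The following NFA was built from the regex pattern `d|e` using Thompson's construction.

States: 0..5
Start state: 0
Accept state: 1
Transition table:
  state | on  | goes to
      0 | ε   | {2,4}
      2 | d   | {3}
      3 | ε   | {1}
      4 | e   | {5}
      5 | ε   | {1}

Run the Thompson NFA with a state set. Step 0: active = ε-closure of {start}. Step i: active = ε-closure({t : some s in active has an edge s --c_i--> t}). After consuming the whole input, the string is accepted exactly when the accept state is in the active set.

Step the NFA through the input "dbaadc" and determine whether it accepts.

Answer: REJECT

Steps:
S₀ = ε-closure({0}) = {0,2,4}
'd' @ 1: {1,3}  (accept∈set)
'b' @ 2: {}  — dead — no transitions
rest 'aadc' ignored (set empty)
end set {} — state 1 not in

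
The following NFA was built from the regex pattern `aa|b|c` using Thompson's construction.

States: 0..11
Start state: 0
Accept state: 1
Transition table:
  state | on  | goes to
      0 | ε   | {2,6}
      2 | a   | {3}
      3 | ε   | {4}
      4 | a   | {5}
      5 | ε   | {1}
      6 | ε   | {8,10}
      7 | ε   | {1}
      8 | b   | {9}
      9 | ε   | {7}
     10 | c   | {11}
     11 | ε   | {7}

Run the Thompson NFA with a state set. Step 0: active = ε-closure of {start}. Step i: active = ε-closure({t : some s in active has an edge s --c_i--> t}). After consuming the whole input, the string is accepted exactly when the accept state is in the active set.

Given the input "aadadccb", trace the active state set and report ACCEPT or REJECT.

start: ε-closure({0}) = {0,2,6,8,10}
'a' @ 1: {3,4}
'a' @ 2: {1,5}  (accept∈set)
'd' @ 3: {}  — dead — no transitions
rest 'adccb' ignored (set empty)
end set {} — state 1 not in

Answer: REJECT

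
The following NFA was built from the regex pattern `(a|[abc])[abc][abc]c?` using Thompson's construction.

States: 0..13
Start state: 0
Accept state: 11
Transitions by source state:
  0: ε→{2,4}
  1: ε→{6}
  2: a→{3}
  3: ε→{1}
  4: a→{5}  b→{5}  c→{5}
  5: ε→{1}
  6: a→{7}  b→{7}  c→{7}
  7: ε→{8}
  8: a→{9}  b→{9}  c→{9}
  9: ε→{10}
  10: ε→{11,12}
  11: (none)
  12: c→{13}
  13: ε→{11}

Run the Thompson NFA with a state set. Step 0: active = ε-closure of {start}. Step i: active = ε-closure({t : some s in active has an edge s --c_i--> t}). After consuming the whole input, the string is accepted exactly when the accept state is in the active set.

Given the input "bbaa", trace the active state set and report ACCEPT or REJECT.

S₀ = ε-closure({0}) = {0,2,4}
'b' @ 1: {1,5,6}
'b' @ 2: {7,8}
'a' @ 3: {9,10,11,12}  ✓accept
'a' @ 4: {}  — dead — no transitions
after full input: {}  (accept=11 not in)

Answer: REJECT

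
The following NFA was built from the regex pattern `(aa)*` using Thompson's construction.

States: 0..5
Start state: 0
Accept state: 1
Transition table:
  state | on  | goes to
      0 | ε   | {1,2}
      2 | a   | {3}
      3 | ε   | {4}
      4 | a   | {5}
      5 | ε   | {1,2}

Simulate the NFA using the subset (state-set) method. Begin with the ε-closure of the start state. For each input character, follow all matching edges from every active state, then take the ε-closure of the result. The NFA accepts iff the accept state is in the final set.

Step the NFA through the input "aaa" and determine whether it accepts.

Answer: REJECT

Derivation:
initial (ε-close {0}): {0,1,2}
'a' @ 1: {3,4}
'a' @ 2: {1,2,5}  [accepting]
'a' @ 3: {3,4}
after full input: {3,4}  (accept=1 not in)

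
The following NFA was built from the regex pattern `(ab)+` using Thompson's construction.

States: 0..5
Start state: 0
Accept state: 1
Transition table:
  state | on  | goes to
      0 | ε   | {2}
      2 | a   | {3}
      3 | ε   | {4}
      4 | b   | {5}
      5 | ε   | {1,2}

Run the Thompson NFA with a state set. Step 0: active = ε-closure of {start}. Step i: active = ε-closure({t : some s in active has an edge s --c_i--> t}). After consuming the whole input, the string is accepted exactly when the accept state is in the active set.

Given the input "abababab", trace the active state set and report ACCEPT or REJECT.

start: ε-closure({0}) = {0,2}
'a' @ 1: {3,4}
'b' @ 2: {1,2,5}  ✓accept
'a' @ 3: {3,4}
'b' @ 4: {1,2,5}  ✓accept
'a' @ 5: {3,4}
'b' @ 6: {1,2,5}  ✓accept
'a' @ 7: {3,4}
'b' @ 8: {1,2,5}  ✓accept
final: {1,2,5}; accept 1 in set

Answer: ACCEPT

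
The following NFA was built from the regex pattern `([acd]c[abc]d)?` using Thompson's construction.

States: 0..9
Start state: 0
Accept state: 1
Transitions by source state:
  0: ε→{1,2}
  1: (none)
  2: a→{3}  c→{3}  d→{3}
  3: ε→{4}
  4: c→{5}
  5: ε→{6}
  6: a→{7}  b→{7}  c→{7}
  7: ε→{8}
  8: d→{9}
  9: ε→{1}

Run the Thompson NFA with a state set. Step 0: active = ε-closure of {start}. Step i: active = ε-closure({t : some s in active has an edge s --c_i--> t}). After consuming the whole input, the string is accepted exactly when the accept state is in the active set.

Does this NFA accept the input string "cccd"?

start: ε-closure({0}) = {0,1,2}
'c' @ 1: {3,4}
'c' @ 2: {5,6}
'c' @ 3: {7,8}
'd' @ 4: {1,9}  [accepting]
final: {1,9}; accept 1 in set

Answer: ACCEPT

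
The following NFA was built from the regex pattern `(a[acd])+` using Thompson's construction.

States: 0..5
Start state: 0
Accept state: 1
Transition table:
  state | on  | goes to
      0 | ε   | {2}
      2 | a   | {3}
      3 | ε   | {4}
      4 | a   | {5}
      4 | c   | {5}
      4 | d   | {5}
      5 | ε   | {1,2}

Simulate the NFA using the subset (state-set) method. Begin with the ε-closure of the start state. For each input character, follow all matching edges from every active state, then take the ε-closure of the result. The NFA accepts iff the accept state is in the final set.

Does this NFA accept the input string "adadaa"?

initial (ε-close {0}): {0,2}
'a' @ 1: {3,4}
'd' @ 2: {1,2,5}  [accepting]
'a' @ 3: {3,4}
'd' @ 4: {1,2,5}  [accepting]
'a' @ 5: {3,4}
'a' @ 6: {1,2,5}  [accepting]
end set {1,2,5} — state 1 in

Answer: ACCEPT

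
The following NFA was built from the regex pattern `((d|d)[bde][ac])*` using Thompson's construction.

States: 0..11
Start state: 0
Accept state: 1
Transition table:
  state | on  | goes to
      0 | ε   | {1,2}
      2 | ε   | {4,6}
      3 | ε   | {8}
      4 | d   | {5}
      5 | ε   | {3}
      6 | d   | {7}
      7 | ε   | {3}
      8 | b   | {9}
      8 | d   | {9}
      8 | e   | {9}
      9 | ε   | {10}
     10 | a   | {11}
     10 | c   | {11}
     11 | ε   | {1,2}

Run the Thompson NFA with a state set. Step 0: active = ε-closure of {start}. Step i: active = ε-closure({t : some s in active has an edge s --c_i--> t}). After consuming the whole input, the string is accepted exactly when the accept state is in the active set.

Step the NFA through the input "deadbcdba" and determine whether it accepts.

Answer: ACCEPT

Steps:
S₀ = ε-closure({0}) = {0,1,2,4,6}
'd' @ 1: {3,5,7,8}
'e' @ 2: {9,10}
'a' @ 3: {1,2,4,6,11}  (accept∈set)
'd' @ 4: {3,5,7,8}
'b' @ 5: {9,10}
'c' @ 6: {1,2,4,6,11}  (accept∈set)
'd' @ 7: {3,5,7,8}
'b' @ 8: {9,10}
'a' @ 9: {1,2,4,6,11}  (accept∈set)
end set {1,2,4,6,11} — state 1 in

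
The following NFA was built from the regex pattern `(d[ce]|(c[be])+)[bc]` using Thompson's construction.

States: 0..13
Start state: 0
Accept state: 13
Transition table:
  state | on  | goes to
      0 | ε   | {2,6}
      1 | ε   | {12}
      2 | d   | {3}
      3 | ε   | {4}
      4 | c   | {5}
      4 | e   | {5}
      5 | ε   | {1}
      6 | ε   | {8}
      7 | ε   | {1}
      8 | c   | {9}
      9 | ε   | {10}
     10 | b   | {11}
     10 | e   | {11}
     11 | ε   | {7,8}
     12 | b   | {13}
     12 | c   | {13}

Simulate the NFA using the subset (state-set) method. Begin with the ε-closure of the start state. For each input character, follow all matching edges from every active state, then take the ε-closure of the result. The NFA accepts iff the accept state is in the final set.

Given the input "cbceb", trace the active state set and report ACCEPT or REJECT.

Answer: ACCEPT

Trace:
initial (ε-close {0}): {0,2,6,8}
'c' @ 1: {9,10}
'b' @ 2: {1,7,8,11,12}
'c' @ 3: {9,10,13}  [accepting]
'e' @ 4: {1,7,8,11,12}
'b' @ 5: {13}  [accepting]
end set {13} — state 13 in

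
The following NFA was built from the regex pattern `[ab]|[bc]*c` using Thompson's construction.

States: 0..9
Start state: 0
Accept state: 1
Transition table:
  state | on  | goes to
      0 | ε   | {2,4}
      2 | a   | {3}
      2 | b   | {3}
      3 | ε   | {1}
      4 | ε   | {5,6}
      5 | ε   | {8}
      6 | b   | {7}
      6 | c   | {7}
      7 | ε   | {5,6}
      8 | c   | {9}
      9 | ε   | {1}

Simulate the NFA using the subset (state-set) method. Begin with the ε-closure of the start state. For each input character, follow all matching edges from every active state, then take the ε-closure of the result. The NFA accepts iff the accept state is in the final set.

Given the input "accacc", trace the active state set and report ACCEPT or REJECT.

S₀ = ε-closure({0}) = {0,2,4,5,6,8}
'a' @ 1: {1,3}  (accept∈set)
'c' @ 2: {}  — no active states
rest 'cacc' ignored (set empty)
end set {} — state 1 not in

Answer: REJECT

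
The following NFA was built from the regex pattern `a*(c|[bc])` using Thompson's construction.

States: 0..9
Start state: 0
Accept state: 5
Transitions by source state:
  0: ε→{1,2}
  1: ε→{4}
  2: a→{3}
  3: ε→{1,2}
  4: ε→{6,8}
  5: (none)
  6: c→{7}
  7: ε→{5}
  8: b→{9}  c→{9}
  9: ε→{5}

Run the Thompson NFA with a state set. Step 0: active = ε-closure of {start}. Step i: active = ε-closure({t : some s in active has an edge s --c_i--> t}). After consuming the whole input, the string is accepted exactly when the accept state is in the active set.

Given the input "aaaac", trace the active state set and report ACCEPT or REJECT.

S₀ = ε-closure({0}) = {0,1,2,4,6,8}
'a' @ 1: {1,2,3,4,6,8}
'a' @ 2: {1,2,3,4,6,8}
'a' @ 3: {1,2,3,4,6,8}
'a' @ 4: {1,2,3,4,6,8}
'c' @ 5: {5,7,9}  [accepting]
after full input: {5,7,9}  (accept=5 in)

Answer: ACCEPT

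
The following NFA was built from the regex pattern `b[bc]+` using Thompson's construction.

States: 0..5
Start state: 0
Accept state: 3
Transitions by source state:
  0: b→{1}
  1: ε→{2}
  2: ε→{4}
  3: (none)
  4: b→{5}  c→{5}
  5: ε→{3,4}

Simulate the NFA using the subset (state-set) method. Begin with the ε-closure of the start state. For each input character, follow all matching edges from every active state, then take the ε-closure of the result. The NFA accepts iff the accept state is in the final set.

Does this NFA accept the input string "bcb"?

start: ε-closure({0}) = {0}
'b' @ 1: {1,2,4}
'c' @ 2: {3,4,5}  ✓accept
'b' @ 3: {3,4,5}  ✓accept
final: {3,4,5}; accept 3 in set

Answer: ACCEPT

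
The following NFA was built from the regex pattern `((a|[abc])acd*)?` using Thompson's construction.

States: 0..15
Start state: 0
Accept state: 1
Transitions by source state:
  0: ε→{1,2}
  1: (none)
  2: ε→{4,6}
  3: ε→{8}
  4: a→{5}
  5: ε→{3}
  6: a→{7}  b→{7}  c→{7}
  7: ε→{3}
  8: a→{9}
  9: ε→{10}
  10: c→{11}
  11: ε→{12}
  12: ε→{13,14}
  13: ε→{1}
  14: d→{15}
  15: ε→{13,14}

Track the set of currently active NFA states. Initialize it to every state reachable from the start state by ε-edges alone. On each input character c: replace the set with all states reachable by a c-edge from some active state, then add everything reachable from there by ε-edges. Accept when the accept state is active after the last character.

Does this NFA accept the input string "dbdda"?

Answer: REJECT

Steps:
S₀ = ε-closure({0}) = {0,1,2,4,6}
'd' @ 1: {}  — state set empty
rest 'bdda' ignored (set empty)
end set {} — state 1 not in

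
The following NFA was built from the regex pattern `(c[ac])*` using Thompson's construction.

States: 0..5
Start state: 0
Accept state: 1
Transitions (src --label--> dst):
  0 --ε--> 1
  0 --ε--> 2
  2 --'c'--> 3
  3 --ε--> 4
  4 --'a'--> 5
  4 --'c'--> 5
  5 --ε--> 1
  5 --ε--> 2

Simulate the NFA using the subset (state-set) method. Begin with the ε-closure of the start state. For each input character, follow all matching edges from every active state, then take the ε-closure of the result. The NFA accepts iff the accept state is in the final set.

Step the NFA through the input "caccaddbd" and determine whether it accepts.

start: ε-closure({0}) = {0,1,2}
'c' @ 1: {3,4}
'a' @ 2: {1,2,5}  ✓accept
'c' @ 3: {3,4}
'c' @ 4: {1,2,5}  ✓accept
'a' @ 5: {}  — dead — no transitions
rest 'ddbd' ignored (set empty)
after full input: {}  (accept=1 not in)

Answer: REJECT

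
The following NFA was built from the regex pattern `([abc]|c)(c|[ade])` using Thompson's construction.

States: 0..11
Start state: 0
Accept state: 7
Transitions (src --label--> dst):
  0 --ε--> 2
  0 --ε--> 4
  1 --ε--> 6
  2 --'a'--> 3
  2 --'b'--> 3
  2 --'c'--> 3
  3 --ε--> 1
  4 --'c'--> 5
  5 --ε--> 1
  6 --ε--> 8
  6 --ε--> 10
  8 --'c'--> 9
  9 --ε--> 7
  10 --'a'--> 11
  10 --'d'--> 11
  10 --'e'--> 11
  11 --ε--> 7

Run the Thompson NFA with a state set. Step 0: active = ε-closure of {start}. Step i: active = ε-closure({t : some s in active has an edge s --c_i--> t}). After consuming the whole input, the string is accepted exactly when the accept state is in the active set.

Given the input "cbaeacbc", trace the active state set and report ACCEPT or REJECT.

Answer: REJECT

Derivation:
initial (ε-close {0}): {0,2,4}
'c' @ 1: {1,3,5,6,8,10}
'b' @ 2: {}  — dead — no transitions
rest 'aeacbc' ignored (set empty)
after full input: {}  (accept=7 not in)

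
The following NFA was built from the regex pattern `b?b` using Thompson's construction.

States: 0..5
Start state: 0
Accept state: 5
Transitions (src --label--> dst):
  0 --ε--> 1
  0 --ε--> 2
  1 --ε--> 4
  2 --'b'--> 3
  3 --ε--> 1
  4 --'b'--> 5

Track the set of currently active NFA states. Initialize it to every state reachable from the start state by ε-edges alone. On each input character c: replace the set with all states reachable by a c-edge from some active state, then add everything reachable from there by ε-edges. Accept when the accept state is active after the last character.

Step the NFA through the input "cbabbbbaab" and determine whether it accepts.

start: ε-closure({0}) = {0,1,2,4}
'c' @ 1: {}  — dead — no transitions
rest 'babbbbaab' ignored (set empty)
end set {} — state 5 not in

Answer: REJECT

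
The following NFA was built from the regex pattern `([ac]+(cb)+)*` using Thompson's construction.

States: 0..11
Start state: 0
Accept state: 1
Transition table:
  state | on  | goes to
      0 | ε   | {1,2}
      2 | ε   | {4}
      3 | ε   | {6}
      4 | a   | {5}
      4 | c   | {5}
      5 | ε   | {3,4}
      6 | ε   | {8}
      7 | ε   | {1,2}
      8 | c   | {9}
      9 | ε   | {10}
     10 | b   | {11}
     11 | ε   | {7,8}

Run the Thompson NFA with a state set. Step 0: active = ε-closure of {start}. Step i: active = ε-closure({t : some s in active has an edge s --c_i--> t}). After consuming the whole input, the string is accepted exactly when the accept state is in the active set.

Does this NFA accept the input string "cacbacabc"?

Answer: REJECT

Derivation:
start: ε-closure({0}) = {0,1,2,4}
'c' @ 1: {3,4,5,6,8}
'a' @ 2: {3,4,5,6,8}
'c' @ 3: {3,4,5,6,8,9,10}
'b' @ 4: {1,2,4,7,8,11}  [accepting]
'a' @ 5: {3,4,5,6,8}
'c' @ 6: {3,4,5,6,8,9,10}
'a' @ 7: {3,4,5,6,8}
'b' @ 8: {}  — no active states
rest 'c' ignored (set empty)
end set {} — state 1 not in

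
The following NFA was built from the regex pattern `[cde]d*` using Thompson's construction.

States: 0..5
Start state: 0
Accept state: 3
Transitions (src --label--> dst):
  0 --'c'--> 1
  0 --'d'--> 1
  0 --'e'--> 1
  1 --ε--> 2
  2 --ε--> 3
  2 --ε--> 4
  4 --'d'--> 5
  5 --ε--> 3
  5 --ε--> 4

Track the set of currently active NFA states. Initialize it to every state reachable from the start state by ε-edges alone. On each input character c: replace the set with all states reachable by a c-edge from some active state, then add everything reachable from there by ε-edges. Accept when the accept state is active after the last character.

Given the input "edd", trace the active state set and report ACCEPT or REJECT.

start: ε-closure({0}) = {0}
'e' @ 1: {1,2,3,4}  [accepting]
'd' @ 2: {3,4,5}  [accepting]
'd' @ 3: {3,4,5}  [accepting]
final: {3,4,5}; accept 3 in set

Answer: ACCEPT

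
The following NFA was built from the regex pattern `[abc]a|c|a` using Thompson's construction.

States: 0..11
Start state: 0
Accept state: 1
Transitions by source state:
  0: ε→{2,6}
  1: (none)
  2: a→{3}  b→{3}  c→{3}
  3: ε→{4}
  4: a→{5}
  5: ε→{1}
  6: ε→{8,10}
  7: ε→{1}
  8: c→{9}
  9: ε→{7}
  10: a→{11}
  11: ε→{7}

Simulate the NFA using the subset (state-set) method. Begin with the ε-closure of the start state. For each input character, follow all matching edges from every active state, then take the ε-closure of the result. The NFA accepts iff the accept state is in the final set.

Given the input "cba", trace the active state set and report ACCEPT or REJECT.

Answer: REJECT

Steps:
initial (ε-close {0}): {0,2,6,8,10}
'c' @ 1: {1,3,4,7,9}  [accepting]
'b' @ 2: {}  — no active states
rest 'a' ignored (set empty)
final: {}; accept 1 not in set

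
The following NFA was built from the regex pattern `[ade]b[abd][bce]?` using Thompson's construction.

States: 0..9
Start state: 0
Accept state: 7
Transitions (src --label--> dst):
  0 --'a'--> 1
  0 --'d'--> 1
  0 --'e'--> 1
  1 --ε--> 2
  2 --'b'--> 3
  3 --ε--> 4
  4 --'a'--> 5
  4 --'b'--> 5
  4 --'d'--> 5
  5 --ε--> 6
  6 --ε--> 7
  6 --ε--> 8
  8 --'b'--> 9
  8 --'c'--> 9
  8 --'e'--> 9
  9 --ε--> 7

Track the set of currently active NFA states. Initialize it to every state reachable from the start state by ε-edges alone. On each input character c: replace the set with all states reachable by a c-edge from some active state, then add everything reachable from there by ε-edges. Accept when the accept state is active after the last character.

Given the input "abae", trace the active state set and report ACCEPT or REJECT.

Answer: ACCEPT

Trace:
start: ε-closure({0}) = {0}
'a' @ 1: {1,2}
'b' @ 2: {3,4}
'a' @ 3: {5,6,7,8}  ✓accept
'e' @ 4: {7,9}  ✓accept
final: {7,9}; accept 7 in set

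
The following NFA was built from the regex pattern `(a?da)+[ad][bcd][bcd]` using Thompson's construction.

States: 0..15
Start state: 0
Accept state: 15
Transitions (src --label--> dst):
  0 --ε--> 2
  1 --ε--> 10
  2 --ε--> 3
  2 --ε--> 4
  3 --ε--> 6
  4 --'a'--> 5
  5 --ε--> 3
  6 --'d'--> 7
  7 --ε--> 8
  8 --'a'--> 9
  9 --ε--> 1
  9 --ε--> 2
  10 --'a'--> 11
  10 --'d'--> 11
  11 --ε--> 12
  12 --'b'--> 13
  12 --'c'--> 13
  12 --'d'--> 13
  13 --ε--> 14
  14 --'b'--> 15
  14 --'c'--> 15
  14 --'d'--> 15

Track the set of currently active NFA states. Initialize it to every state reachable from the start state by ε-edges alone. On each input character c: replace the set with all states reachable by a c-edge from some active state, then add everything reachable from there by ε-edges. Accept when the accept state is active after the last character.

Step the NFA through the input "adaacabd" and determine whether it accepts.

initial (ε-close {0}): {0,2,3,4,6}
'a' @ 1: {3,5,6}
'd' @ 2: {7,8}
'a' @ 3: {1,2,3,4,6,9,10}
'a' @ 4: {3,5,6,11,12}
'c' @ 5: {13,14}
'a' @ 6: {}  — no active states
rest 'bd' ignored (set empty)
end set {} — state 15 not in

Answer: REJECT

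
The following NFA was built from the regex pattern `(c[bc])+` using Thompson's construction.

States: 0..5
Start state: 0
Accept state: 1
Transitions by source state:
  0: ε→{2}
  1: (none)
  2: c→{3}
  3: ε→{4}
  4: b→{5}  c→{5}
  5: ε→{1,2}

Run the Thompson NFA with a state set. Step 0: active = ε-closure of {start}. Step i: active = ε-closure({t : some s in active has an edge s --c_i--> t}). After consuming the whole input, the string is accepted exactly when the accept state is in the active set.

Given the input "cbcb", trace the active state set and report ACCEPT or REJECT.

Answer: ACCEPT

Trace:
initial (ε-close {0}): {0,2}
'c' @ 1: {3,4}
'b' @ 2: {1,2,5}  (accept∈set)
'c' @ 3: {3,4}
'b' @ 4: {1,2,5}  (accept∈set)
end set {1,2,5} — state 1 in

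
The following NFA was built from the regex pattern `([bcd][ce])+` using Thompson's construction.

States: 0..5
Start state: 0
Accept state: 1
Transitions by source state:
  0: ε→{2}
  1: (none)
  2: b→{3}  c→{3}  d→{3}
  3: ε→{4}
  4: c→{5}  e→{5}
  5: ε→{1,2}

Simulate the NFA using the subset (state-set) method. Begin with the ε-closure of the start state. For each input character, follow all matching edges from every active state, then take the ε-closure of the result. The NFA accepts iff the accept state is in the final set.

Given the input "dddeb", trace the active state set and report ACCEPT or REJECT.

initial (ε-close {0}): {0,2}
'd' @ 1: {3,4}
'd' @ 2: {}  — no active states
rest 'deb' ignored (set empty)
after full input: {}  (accept=1 not in)

Answer: REJECT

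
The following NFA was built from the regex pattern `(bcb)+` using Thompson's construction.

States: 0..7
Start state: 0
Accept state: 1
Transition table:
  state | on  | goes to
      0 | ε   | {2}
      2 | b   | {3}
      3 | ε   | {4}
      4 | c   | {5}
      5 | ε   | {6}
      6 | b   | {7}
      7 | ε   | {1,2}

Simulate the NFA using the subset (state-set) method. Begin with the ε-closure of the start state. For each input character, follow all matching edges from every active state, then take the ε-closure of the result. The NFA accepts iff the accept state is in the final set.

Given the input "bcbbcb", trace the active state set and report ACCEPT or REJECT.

initial (ε-close {0}): {0,2}
'b' @ 1: {3,4}
'c' @ 2: {5,6}
'b' @ 3: {1,2,7}  (accept∈set)
'b' @ 4: {3,4}
'c' @ 5: {5,6}
'b' @ 6: {1,2,7}  (accept∈set)
final: {1,2,7}; accept 1 in set

Answer: ACCEPT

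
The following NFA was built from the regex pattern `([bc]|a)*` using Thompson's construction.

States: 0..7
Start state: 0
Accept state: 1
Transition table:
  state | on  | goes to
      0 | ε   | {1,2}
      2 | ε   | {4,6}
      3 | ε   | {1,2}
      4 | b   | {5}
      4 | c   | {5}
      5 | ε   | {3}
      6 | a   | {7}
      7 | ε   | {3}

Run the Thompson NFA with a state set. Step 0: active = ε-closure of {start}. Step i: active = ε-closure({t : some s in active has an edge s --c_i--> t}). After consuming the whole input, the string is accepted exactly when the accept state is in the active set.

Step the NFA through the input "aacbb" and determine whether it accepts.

S₀ = ε-closure({0}) = {0,1,2,4,6}
'a' @ 1: {1,2,3,4,6,7}  [accepting]
'a' @ 2: {1,2,3,4,6,7}  [accepting]
'c' @ 3: {1,2,3,4,5,6}  [accepting]
'b' @ 4: {1,2,3,4,5,6}  [accepting]
'b' @ 5: {1,2,3,4,5,6}  [accepting]
final: {1,2,3,4,5,6}; accept 1 in set

Answer: ACCEPT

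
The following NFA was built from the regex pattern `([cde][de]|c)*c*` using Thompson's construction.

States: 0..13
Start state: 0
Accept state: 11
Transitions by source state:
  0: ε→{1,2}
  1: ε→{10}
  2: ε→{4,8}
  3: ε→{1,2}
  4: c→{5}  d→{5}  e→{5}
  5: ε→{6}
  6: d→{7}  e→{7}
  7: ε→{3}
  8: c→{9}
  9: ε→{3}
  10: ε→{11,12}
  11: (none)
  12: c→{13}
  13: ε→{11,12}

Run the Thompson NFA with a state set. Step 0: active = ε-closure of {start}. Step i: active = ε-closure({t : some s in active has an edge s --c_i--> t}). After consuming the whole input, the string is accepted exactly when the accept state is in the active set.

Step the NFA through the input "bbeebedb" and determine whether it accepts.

initial (ε-close {0}): {0,1,2,4,8,10,11,12}
'b' @ 1: {}  — no active states
rest 'beebedb' ignored (set empty)
end set {} — state 11 not in

Answer: REJECT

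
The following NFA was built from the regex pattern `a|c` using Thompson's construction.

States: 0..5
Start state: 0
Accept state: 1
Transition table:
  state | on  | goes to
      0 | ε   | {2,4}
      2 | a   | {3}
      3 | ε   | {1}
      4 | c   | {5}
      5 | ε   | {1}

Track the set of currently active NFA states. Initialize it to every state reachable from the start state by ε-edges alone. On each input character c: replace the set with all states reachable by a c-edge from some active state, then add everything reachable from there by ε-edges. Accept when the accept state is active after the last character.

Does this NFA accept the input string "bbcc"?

initial (ε-close {0}): {0,2,4}
'b' @ 1: {}  — no active states
rest 'bcc' ignored (set empty)
after full input: {}  (accept=1 not in)

Answer: REJECT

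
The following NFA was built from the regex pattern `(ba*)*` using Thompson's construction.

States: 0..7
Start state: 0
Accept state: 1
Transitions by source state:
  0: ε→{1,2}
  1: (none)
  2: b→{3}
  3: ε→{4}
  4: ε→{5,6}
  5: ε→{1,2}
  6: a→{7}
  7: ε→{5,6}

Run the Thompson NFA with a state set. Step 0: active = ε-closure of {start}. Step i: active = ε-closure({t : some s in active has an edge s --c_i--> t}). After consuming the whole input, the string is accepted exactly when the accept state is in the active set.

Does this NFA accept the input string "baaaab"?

Answer: ACCEPT

Derivation:
start: ε-closure({0}) = {0,1,2}
'b' @ 1: {1,2,3,4,5,6}  [accepting]
'a' @ 2: {1,2,5,6,7}  [accepting]
'a' @ 3: {1,2,5,6,7}  [accepting]
'a' @ 4: {1,2,5,6,7}  [accepting]
'a' @ 5: {1,2,5,6,7}  [accepting]
'b' @ 6: {1,2,3,4,5,6}  [accepting]
final: {1,2,3,4,5,6}; accept 1 in set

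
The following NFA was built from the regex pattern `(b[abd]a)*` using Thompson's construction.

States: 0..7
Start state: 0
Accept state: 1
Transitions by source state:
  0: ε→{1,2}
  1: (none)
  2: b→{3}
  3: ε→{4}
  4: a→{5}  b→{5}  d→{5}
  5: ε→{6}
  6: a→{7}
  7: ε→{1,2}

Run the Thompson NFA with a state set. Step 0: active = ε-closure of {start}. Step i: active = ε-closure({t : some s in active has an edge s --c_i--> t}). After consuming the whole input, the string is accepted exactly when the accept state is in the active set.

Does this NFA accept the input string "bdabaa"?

Answer: ACCEPT

Trace:
start: ε-closure({0}) = {0,1,2}
'b' @ 1: {3,4}
'd' @ 2: {5,6}
'a' @ 3: {1,2,7}  ✓accept
'b' @ 4: {3,4}
'a' @ 5: {5,6}
'a' @ 6: {1,2,7}  ✓accept
final: {1,2,7}; accept 1 in set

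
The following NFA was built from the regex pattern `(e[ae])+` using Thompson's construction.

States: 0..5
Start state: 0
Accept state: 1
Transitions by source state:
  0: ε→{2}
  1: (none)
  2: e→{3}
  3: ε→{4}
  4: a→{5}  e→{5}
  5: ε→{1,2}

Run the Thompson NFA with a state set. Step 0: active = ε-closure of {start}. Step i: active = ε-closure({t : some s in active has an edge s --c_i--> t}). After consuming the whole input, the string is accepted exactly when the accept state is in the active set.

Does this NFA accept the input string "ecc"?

Answer: REJECT

Derivation:
start: ε-closure({0}) = {0,2}
'e' @ 1: {3,4}
'c' @ 2: {}  — state set empty
rest 'c' ignored (set empty)
end set {} — state 1 not in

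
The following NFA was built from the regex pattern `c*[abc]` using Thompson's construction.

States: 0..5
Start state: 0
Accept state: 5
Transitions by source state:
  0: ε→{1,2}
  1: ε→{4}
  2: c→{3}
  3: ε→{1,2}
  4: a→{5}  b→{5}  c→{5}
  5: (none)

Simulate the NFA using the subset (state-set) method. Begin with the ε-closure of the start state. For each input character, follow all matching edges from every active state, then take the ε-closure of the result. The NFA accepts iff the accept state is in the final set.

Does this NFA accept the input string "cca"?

S₀ = ε-closure({0}) = {0,1,2,4}
'c' @ 1: {1,2,3,4,5}  (accept∈set)
'c' @ 2: {1,2,3,4,5}  (accept∈set)
'a' @ 3: {5}  (accept∈set)
end set {5} — state 5 in

Answer: ACCEPT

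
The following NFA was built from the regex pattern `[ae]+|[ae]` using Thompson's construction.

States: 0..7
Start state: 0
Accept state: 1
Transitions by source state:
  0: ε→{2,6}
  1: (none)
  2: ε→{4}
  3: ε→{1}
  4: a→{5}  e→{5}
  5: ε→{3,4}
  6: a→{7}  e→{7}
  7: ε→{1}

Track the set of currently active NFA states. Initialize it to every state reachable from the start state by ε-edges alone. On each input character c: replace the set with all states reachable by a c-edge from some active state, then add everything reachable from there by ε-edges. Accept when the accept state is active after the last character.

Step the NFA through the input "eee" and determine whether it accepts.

initial (ε-close {0}): {0,2,4,6}
'e' @ 1: {1,3,4,5,7}  ✓accept
'e' @ 2: {1,3,4,5}  ✓accept
'e' @ 3: {1,3,4,5}  ✓accept
final: {1,3,4,5}; accept 1 in set

Answer: ACCEPT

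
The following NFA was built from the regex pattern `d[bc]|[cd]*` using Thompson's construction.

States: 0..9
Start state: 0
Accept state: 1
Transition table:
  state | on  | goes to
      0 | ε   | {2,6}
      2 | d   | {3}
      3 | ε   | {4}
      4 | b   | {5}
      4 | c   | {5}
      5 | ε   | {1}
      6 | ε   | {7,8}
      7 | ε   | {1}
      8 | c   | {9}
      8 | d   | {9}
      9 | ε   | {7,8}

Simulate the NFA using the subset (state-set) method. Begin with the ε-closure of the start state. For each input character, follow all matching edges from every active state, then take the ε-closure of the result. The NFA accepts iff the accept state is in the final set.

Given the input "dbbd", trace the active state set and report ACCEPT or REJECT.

Answer: REJECT

Derivation:
initial (ε-close {0}): {0,1,2,6,7,8}
'd' @ 1: {1,3,4,7,8,9}  (accept∈set)
'b' @ 2: {1,5}  (accept∈set)
'b' @ 3: {}  — no active states
rest 'd' ignored (set empty)
end set {} — state 1 not in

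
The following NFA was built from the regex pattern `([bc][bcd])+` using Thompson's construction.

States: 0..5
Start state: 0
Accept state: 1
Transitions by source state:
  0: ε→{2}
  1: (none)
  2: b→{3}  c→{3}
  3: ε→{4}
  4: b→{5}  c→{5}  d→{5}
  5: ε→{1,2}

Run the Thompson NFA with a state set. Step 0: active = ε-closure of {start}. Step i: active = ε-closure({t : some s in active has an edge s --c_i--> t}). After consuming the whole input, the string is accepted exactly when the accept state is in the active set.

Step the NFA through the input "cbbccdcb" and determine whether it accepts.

Answer: ACCEPT

Trace:
initial (ε-close {0}): {0,2}
'c' @ 1: {3,4}
'b' @ 2: {1,2,5}  [accepting]
'b' @ 3: {3,4}
'c' @ 4: {1,2,5}  [accepting]
'c' @ 5: {3,4}
'd' @ 6: {1,2,5}  [accepting]
'c' @ 7: {3,4}
'b' @ 8: {1,2,5}  [accepting]
final: {1,2,5}; accept 1 in set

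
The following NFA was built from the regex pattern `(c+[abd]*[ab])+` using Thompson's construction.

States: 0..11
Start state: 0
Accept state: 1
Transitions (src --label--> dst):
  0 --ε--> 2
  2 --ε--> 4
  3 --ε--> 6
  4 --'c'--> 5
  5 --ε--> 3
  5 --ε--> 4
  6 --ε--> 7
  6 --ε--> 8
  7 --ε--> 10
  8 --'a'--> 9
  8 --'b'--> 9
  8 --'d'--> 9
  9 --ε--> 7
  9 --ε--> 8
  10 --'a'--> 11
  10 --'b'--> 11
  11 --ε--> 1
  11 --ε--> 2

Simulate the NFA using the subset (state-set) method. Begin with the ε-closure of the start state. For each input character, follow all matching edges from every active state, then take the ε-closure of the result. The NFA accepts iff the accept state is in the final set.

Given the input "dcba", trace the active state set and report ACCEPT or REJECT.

start: ε-closure({0}) = {0,2,4}
'd' @ 1: {}  — dead — no transitions
rest 'cba' ignored (set empty)
final: {}; accept 1 not in set

Answer: REJECT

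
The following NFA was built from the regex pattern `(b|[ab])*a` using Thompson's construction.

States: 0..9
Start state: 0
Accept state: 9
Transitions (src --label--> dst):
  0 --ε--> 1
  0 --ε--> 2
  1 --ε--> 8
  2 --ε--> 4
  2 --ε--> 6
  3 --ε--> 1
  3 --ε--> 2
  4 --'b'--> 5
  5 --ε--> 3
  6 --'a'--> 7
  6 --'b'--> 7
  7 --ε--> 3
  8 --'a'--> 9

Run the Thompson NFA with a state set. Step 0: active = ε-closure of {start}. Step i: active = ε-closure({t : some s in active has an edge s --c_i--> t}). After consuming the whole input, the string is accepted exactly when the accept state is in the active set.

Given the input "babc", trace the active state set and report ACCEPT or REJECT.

initial (ε-close {0}): {0,1,2,4,6,8}
'b' @ 1: {1,2,3,4,5,6,7,8}
'a' @ 2: {1,2,3,4,6,7,8,9}  ✓accept
'b' @ 3: {1,2,3,4,5,6,7,8}
'c' @ 4: {}  — no active states
final: {}; accept 9 not in set

Answer: REJECT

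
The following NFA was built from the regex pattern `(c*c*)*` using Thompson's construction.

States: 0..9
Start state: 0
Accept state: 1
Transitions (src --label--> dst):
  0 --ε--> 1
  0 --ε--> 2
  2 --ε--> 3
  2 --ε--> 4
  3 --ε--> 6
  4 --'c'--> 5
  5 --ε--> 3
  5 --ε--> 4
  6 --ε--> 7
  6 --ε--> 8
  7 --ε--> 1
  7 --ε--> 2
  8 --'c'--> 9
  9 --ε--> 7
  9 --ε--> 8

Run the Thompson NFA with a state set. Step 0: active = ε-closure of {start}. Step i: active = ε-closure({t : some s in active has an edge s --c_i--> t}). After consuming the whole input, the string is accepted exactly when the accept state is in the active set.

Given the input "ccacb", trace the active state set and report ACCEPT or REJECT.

Answer: REJECT

Steps:
initial (ε-close {0}): {0,1,2,3,4,6,7,8}
'c' @ 1: {1,2,3,4,5,6,7,8,9}  ✓accept
'c' @ 2: {1,2,3,4,5,6,7,8,9}  ✓accept
'a' @ 3: {}  — state set empty
rest 'cb' ignored (set empty)
final: {}; accept 1 not in set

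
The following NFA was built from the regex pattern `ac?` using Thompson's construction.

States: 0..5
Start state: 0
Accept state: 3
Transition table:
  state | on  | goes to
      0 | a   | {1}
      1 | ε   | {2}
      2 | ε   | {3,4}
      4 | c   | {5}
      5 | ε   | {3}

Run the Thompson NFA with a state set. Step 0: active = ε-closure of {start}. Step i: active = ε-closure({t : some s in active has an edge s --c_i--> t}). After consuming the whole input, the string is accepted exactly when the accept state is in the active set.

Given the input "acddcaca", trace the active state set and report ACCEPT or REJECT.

S₀ = ε-closure({0}) = {0}
'a' @ 1: {1,2,3,4}  [accepting]
'c' @ 2: {3,5}  [accepting]
'd' @ 3: {}  — state set empty
rest 'dcaca' ignored (set empty)
after full input: {}  (accept=3 not in)

Answer: REJECT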